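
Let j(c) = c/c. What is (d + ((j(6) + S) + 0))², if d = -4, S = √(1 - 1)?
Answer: 9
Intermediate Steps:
j(c) = 1
S = 0 (S = √0 = 0)
(d + ((j(6) + S) + 0))² = (-4 + ((1 + 0) + 0))² = (-4 + (1 + 0))² = (-4 + 1)² = (-3)² = 9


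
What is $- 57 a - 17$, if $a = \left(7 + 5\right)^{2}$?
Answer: $-8225$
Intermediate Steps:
$a = 144$ ($a = 12^{2} = 144$)
$- 57 a - 17 = \left(-57\right) 144 - 17 = -8208 - 17 = -8225$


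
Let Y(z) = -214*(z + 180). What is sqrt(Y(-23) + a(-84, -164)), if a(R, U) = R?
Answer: I*sqrt(33682) ≈ 183.53*I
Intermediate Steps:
Y(z) = -38520 - 214*z (Y(z) = -214*(180 + z) = -38520 - 214*z)
sqrt(Y(-23) + a(-84, -164)) = sqrt((-38520 - 214*(-23)) - 84) = sqrt((-38520 + 4922) - 84) = sqrt(-33598 - 84) = sqrt(-33682) = I*sqrt(33682)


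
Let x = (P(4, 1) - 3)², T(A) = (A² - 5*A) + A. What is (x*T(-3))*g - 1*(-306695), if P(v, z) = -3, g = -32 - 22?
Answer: 265871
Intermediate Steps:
g = -54
T(A) = A² - 4*A
x = 36 (x = (-3 - 3)² = (-6)² = 36)
(x*T(-3))*g - 1*(-306695) = (36*(-3*(-4 - 3)))*(-54) - 1*(-306695) = (36*(-3*(-7)))*(-54) + 306695 = (36*21)*(-54) + 306695 = 756*(-54) + 306695 = -40824 + 306695 = 265871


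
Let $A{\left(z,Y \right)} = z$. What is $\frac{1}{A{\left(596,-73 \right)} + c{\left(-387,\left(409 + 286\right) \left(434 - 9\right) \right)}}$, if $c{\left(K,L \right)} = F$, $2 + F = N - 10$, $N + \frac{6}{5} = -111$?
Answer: $\frac{5}{2359} \approx 0.0021195$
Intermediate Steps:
$N = - \frac{561}{5}$ ($N = - \frac{6}{5} - 111 = - \frac{561}{5} \approx -112.2$)
$F = - \frac{621}{5}$ ($F = -2 - \frac{611}{5} = - \frac{621}{5} \approx -124.2$)
$c{\left(K,L \right)} = - \frac{621}{5}$
$\frac{1}{A{\left(596,-73 \right)} + c{\left(-387,\left(409 + 286\right) \left(434 - 9\right) \right)}} = \frac{1}{596 - \frac{621}{5}} = \frac{1}{\frac{2359}{5}} = \frac{5}{2359}$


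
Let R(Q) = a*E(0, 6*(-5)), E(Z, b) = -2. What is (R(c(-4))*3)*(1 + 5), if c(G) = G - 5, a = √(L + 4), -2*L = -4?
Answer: -36*√6 ≈ -88.182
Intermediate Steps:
L = 2 (L = -½*(-4) = 2)
a = √6 (a = √(2 + 4) = √6 ≈ 2.4495)
c(G) = -5 + G
R(Q) = -2*√6 (R(Q) = √6*(-2) = -2*√6)
(R(c(-4))*3)*(1 + 5) = (-2*√6*3)*(1 + 5) = -6*√6*6 = -36*√6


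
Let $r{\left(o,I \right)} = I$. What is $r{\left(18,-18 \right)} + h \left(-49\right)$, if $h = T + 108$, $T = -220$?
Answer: $5470$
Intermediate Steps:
$h = -112$ ($h = -220 + 108 = -112$)
$r{\left(18,-18 \right)} + h \left(-49\right) = -18 - -5488 = -18 + 5488 = 5470$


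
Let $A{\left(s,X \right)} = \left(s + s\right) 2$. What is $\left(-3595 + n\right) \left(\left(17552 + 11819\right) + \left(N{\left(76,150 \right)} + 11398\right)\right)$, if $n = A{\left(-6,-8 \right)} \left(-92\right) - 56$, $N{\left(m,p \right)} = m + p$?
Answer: $-59155785$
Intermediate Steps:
$A{\left(s,X \right)} = 4 s$ ($A{\left(s,X \right)} = 2 s 2 = 4 s$)
$n = 2152$ ($n = 4 \left(-6\right) \left(-92\right) - 56 = \left(-24\right) \left(-92\right) - 56 = 2208 - 56 = 2152$)
$\left(-3595 + n\right) \left(\left(17552 + 11819\right) + \left(N{\left(76,150 \right)} + 11398\right)\right) = \left(-3595 + 2152\right) \left(\left(17552 + 11819\right) + \left(\left(76 + 150\right) + 11398\right)\right) = - 1443 \left(29371 + \left(226 + 11398\right)\right) = - 1443 \left(29371 + 11624\right) = \left(-1443\right) 40995 = -59155785$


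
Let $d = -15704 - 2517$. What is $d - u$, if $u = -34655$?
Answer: $16434$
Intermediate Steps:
$d = -18221$ ($d = -15704 - 2517 = -18221$)
$d - u = -18221 - -34655 = -18221 + 34655 = 16434$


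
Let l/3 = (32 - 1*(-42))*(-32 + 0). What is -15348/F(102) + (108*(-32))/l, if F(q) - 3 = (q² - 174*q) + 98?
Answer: 698250/267991 ≈ 2.6055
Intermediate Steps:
l = -7104 (l = 3*((32 - 1*(-42))*(-32 + 0)) = 3*((32 + 42)*(-32)) = 3*(74*(-32)) = 3*(-2368) = -7104)
F(q) = 101 + q² - 174*q (F(q) = 3 + ((q² - 174*q) + 98) = 3 + (98 + q² - 174*q) = 101 + q² - 174*q)
-15348/F(102) + (108*(-32))/l = -15348/(101 + 102² - 174*102) + (108*(-32))/(-7104) = -15348/(101 + 10404 - 17748) - 3456*(-1/7104) = -15348/(-7243) + 18/37 = -15348*(-1/7243) + 18/37 = 15348/7243 + 18/37 = 698250/267991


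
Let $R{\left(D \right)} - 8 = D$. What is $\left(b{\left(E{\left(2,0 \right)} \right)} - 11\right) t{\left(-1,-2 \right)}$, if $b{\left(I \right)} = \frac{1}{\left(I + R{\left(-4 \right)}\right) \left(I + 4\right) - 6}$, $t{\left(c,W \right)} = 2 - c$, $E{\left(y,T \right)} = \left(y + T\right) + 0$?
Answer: $- \frac{329}{10} \approx -32.9$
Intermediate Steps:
$R{\left(D \right)} = 8 + D$
$E{\left(y,T \right)} = T + y$ ($E{\left(y,T \right)} = \left(T + y\right) + 0 = T + y$)
$b{\left(I \right)} = \frac{1}{-6 + \left(4 + I\right)^{2}}$ ($b{\left(I \right)} = \frac{1}{\left(I + \left(8 - 4\right)\right) \left(I + 4\right) - 6} = \frac{1}{\left(I + 4\right) \left(4 + I\right) - 6} = \frac{1}{\left(4 + I\right) \left(4 + I\right) - 6} = \frac{1}{\left(4 + I\right)^{2} - 6} = \frac{1}{-6 + \left(4 + I\right)^{2}}$)
$\left(b{\left(E{\left(2,0 \right)} \right)} - 11\right) t{\left(-1,-2 \right)} = \left(\frac{1}{10 + \left(0 + 2\right)^{2} + 8 \left(0 + 2\right)} - 11\right) \left(2 - -1\right) = \left(\frac{1}{10 + 2^{2} + 8 \cdot 2} - 11\right) \left(2 + 1\right) = \left(\frac{1}{10 + 4 + 16} - 11\right) 3 = \left(\frac{1}{30} - 11\right) 3 = \left(- \frac{329}{30}\right) 3 = - \frac{329}{10}$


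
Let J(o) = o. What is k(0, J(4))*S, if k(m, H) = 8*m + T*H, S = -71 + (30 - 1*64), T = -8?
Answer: 3360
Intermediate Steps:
S = -105 (S = -71 + (30 - 64) = -71 - 34 = -105)
k(m, H) = -8*H + 8*m (k(m, H) = 8*m - 8*H = -8*H + 8*m)
k(0, J(4))*S = (-8*4 + 8*0)*(-105) = (-32 + 0)*(-105) = -32*(-105) = 3360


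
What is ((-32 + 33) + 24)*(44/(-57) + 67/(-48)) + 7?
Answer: -14347/304 ≈ -47.194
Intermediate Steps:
((-32 + 33) + 24)*(44/(-57) + 67/(-48)) + 7 = (1 + 24)*(44*(-1/57) + 67*(-1/48)) + 7 = 25*(-44/57 - 67/48) + 7 = 25*(-659/304) + 7 = -16475/304 + 7 = -14347/304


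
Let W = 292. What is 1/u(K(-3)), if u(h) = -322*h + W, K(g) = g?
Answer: 1/1258 ≈ 0.00079491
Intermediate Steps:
u(h) = 292 - 322*h (u(h) = -322*h + 292 = 292 - 322*h)
1/u(K(-3)) = 1/(292 - 322*(-3)) = 1/(292 + 966) = 1/1258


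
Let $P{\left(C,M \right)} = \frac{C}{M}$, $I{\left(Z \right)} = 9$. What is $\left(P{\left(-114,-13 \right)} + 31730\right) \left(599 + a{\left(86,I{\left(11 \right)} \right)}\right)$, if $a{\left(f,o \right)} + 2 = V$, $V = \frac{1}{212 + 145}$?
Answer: $\frac{87938290520}{4641} \approx 1.8948 \cdot 10^{7}$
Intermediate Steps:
$V = \frac{1}{357} \approx 0.0028011$
$a{\left(f,o \right)} = - \frac{713}{357}$ ($a{\left(f,o \right)} = -2 + \frac{1}{357} = - \frac{713}{357}$)
$\left(P{\left(-114,-13 \right)} + 31730\right) \left(599 + a{\left(86,I{\left(11 \right)} \right)}\right) = \left(- \frac{114}{-13} + 31730\right) \left(599 - \frac{713}{357}\right) = \left(\left(-114\right) \left(- \frac{1}{13}\right) + 31730\right) \frac{213130}{357} = \left(\frac{114}{13} + 31730\right) \frac{213130}{357} = \frac{412604}{13} \cdot \frac{213130}{357} = \frac{87938290520}{4641}$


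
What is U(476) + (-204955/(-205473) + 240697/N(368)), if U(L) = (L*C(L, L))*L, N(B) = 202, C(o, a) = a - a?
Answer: 49498135591/41505546 ≈ 1192.6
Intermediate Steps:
C(o, a) = 0
U(L) = 0 (U(L) = (L*0)*L = 0*L = 0)
U(476) + (-204955/(-205473) + 240697/N(368)) = 0 + (-204955/(-205473) + 240697/202) = 0 + (-204955*(-1/205473) + 240697*(1/202)) = 0 + (204955/205473 + 240697/202) = 0 + 49498135591/41505546 = 49498135591/41505546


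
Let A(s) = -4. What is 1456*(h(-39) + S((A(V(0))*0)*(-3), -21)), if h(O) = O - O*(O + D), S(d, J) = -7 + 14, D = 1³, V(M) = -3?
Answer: -2204384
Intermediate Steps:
D = 1
S(d, J) = 7
h(O) = O - O*(1 + O) (h(O) = O - O*(O + 1) = O - O*(1 + O))
1456*(h(-39) + S((A(V(0))*0)*(-3), -21)) = 1456*(-1*(-39)² + 7) = 1456*(-1*1521 + 7) = 1456*(-1521 + 7) = 1456*(-1514) = -2204384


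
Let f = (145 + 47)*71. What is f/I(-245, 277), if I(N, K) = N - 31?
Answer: -1136/23 ≈ -49.391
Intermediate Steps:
I(N, K) = -31 + N
f = 13632 (f = 192*71 = 13632)
f/I(-245, 277) = 13632/(-31 - 245) = 13632/(-276) = 13632*(-1/276) = -1136/23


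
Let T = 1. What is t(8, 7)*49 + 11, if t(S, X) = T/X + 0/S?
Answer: 18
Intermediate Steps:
t(S, X) = 1/X (t(S, X) = 1/X + 0/S = 1/X + 0 = 1/X)
t(8, 7)*49 + 11 = 49/7 + 11 = (1/7)*49 + 11 = 7 + 11 = 18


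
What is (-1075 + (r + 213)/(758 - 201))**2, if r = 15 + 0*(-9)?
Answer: 358258511209/310249 ≈ 1.1547e+6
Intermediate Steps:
r = 15 (r = 15 + 0 = 15)
(-1075 + (r + 213)/(758 - 201))**2 = (-1075 + (15 + 213)/(758 - 201))**2 = (-1075 + 228/557)**2 = (-598547/557)**2 = 358258511209/310249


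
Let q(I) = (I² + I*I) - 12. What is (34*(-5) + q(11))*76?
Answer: 4560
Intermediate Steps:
q(I) = -12 + 2*I² (q(I) = (I² + I²) - 12 = 2*I² - 12 = -12 + 2*I²)
(34*(-5) + q(11))*76 = (34*(-5) + (-12 + 2*11²))*76 = (-170 + (-12 + 2*121))*76 = (-170 + (-12 + 242))*76 = (-170 + 230)*76 = 60*76 = 4560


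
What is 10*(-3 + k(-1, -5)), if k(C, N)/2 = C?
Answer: -50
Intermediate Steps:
k(C, N) = 2*C
10*(-3 + k(-1, -5)) = 10*(-3 + 2*(-1)) = 10*(-3 - 2) = 10*(-5) = -50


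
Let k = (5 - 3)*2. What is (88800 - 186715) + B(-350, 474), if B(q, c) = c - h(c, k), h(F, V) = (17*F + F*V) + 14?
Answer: -107409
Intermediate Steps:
k = 4 (k = 2*2 = 4)
h(F, V) = 14 + 17*F + F*V
B(q, c) = -14 - 20*c (B(q, c) = c - (14 + 17*c + c*4) = c - (14 + 17*c + 4*c) = c - (14 + 21*c) = c + (-14 - 21*c) = -14 - 20*c)
(88800 - 186715) + B(-350, 474) = (88800 - 186715) + (-14 - 20*474) = -97915 + (-14 - 9480) = -97915 - 9494 = -107409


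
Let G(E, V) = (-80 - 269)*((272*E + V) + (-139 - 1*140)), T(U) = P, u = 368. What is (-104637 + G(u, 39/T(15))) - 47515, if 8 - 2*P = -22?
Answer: -174945962/5 ≈ -3.4989e+7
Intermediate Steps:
P = 15 (P = 4 - 1/2*(-22) = 4 + 11 = 15)
T(U) = 15
G(E, V) = 97371 - 94928*E - 349*V (G(E, V) = -349*((V + 272*E) + (-139 - 140)) = -349*((V + 272*E) - 279) = -349*(-279 + V + 272*E) = 97371 - 94928*E - 349*V)
(-104637 + G(u, 39/T(15))) - 47515 = (-104637 + (97371 - 94928*368 - 13611/15)) - 47515 = (-104637 + (97371 - 34933504 - 13611/15)) - 47515 = (-104637 + (97371 - 34933504 - 349*13/5)) - 47515 = (-104637 + (97371 - 34933504 - 4537/5)) - 47515 = (-104637 - 174185202/5) - 47515 = -174708387/5 - 47515 = -174945962/5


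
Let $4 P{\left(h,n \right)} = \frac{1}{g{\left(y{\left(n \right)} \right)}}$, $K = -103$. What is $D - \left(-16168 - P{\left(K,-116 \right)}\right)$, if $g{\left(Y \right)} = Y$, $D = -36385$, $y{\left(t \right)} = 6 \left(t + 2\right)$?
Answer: $- \frac{55313713}{2736} \approx -20217.0$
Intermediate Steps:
$y{\left(t \right)} = 12 + 6 t$ ($y{\left(t \right)} = 6 \left(2 + t\right) = 12 + 6 t$)
$P{\left(h,n \right)} = \frac{1}{4 \left(12 + 6 n\right)}$
$D - \left(-16168 - P{\left(K,-116 \right)}\right) = -36385 - \left(-16168 - \frac{1}{24 \left(2 - 116\right)}\right) = -36385 - \left(-16168 - \frac{1}{24 \left(-114\right)}\right) = -36385 - \left(-16168 - \frac{1}{24} \left(- \frac{1}{114}\right)\right) = -36385 - \left(-16168 - - \frac{1}{2736}\right) = -36385 - \left(-16168 + \frac{1}{2736}\right) = -36385 - - \frac{44235647}{2736} = -36385 + \frac{44235647}{2736} = - \frac{55313713}{2736}$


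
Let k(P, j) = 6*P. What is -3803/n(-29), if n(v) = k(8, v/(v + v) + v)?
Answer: -3803/48 ≈ -79.229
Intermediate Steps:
n(v) = 48 (n(v) = 6*8 = 48)
-3803/n(-29) = -3803/48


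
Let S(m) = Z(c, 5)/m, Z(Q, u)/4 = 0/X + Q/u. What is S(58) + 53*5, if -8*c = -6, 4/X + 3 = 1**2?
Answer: 76853/290 ≈ 265.01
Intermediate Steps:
X = -2 (X = 4/(-3 + 1**2) = 4/(-3 + 1) = 4/(-2) = 4*(-1/2) = -2)
c = 3/4 (c = -1/8*(-6) = 3/4 ≈ 0.75000)
Z(Q, u) = 4*Q/u (Z(Q, u) = 4*(0/(-2) + Q/u) = 4*(0*(-1/2) + Q/u) = 4*(0 + Q/u) = 4*(Q/u) = 4*Q/u)
S(m) = 3/(5*m) (S(m) = (4*(3/4)/5)/m = (4*(3/4)*(1/5))/m = 3/(5*m))
S(58) + 53*5 = (3/5)/58 + 53*5 = (3/5)*(1/58) + 265 = 3/290 + 265 = 76853/290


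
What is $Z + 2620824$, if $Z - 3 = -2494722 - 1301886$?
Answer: $-1175781$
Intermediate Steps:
$Z = -3796605$ ($Z = 3 - 3796608 = -3796605$)
$Z + 2620824 = -3796605 + 2620824 = -1175781$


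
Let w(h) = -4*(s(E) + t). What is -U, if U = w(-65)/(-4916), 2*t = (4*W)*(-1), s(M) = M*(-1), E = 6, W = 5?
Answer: 16/1229 ≈ 0.013019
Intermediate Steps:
s(M) = -M
t = -10 (t = ((4*5)*(-1))/2 = (20*(-1))/2 = (½)*(-20) = -10)
w(h) = 64 (w(h) = -4*(-1*6 - 10) = -4*(-6 - 10) = -4*(-16) = 64)
U = -16/1229 (U = 64/(-4916) = 64*(-1/4916) = -16/1229 ≈ -0.013019)
-U = -1*(-16/1229) = 16/1229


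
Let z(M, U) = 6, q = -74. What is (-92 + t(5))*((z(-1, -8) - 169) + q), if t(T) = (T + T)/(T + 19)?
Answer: 86821/4 ≈ 21705.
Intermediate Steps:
t(T) = 2*T/(19 + T) (t(T) = (2*T)/(19 + T) = 2*T/(19 + T))
(-92 + t(5))*((z(-1, -8) - 169) + q) = (-92 + 2*5/(19 + 5))*((6 - 169) - 74) = (-92 + 2*5/24)*(-163 - 74) = (-92 + 2*5*(1/24))*(-237) = (-92 + 5/12)*(-237) = -1099/12*(-237) = 86821/4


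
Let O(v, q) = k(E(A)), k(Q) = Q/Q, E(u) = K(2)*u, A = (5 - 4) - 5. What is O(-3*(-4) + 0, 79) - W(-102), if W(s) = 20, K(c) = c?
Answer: -19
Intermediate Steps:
A = -4 (A = 1 - 5 = -4)
E(u) = 2*u
k(Q) = 1
O(v, q) = 1
O(-3*(-4) + 0, 79) - W(-102) = 1 - 1*20 = 1 - 20 = -19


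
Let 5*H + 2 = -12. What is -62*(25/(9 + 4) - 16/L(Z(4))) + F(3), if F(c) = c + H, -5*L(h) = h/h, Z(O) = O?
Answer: -330137/65 ≈ -5079.0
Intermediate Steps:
H = -14/5 (H = -2/5 + (1/5)*(-12) = -2/5 - 12/5 = -14/5 ≈ -2.8000)
L(h) = -1/5 (L(h) = -h/(5*h) = -1/5*1 = -1/5)
F(c) = -14/5 + c (F(c) = c - 14/5 = -14/5 + c)
-62*(25/(9 + 4) - 16/L(Z(4))) + F(3) = -62*(25/(9 + 4) - 16/(-1/5)) + (-14/5 + 3) = -62*(25/13 - 16*(-5)) + 1/5 = -62*(25*(1/13) + 80) + 1/5 = -62*(25/13 + 80) + 1/5 = -62*1065/13 + 1/5 = -66030/13 + 1/5 = -330137/65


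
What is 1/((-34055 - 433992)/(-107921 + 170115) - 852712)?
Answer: -62194/53034038175 ≈ -1.1727e-6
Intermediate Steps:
1/((-34055 - 433992)/(-107921 + 170115) - 852712) = 1/(-468047/62194 - 852712) = 1/(-53034038175/62194) = -62194/53034038175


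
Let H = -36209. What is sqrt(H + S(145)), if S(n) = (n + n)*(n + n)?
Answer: sqrt(47891) ≈ 218.84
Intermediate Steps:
S(n) = 4*n**2 (S(n) = (2*n)*(2*n) = 4*n**2)
sqrt(H + S(145)) = sqrt(-36209 + 4*145**2) = sqrt(-36209 + 4*21025) = sqrt(-36209 + 84100) = sqrt(47891)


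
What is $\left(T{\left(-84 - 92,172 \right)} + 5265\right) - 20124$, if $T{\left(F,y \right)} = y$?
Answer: $-14687$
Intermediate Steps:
$\left(T{\left(-84 - 92,172 \right)} + 5265\right) - 20124 = \left(172 + 5265\right) - 20124 = 5437 - 20124 = -14687$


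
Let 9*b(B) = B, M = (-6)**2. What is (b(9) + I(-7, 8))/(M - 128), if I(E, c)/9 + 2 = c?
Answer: -55/92 ≈ -0.59783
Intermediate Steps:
M = 36
I(E, c) = -18 + 9*c
b(B) = B/9
(b(9) + I(-7, 8))/(M - 128) = ((1/9)*9 + (-18 + 9*8))/(36 - 128) = (1 + (-18 + 72))/(-92) = (1 + 54)*(-1/92) = 55*(-1/92) = -55/92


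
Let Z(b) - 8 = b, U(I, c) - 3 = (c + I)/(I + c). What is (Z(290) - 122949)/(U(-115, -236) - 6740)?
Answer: 122651/6736 ≈ 18.208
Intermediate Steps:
U(I, c) = 4 (U(I, c) = 3 + (c + I)/(I + c) = 3 + (I + c)/(I + c) = 3 + 1 = 4)
Z(b) = 8 + b
(Z(290) - 122949)/(U(-115, -236) - 6740) = ((8 + 290) - 122949)/(4 - 6740) = (298 - 122949)/(-6736) = -122651*(-1/6736) = 122651/6736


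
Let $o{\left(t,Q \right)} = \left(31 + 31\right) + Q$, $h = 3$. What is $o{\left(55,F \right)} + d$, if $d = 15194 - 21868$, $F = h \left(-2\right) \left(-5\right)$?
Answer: $-6582$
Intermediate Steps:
$F = 30$ ($F = 3 \left(-2\right) \left(-5\right) = \left(-6\right) \left(-5\right) = 30$)
$o{\left(t,Q \right)} = 62 + Q$
$d = -6674$ ($d = 15194 - 21868 = -6674$)
$o{\left(55,F \right)} + d = \left(62 + 30\right) - 6674 = 92 - 6674 = -6582$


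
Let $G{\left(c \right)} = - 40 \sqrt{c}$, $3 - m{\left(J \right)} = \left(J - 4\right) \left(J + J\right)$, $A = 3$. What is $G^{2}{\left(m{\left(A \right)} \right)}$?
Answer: $14400$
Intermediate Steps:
$m{\left(J \right)} = 3 - 2 J \left(-4 + J\right)$ ($m{\left(J \right)} = 3 - \left(J - 4\right) \left(J + J\right) = 3 - \left(-4 + J\right) 2 J = 3 - 2 J \left(-4 + J\right)$)
$G^{2}{\left(m{\left(A \right)} \right)} = \left(- 40 \sqrt{3 - 2 \cdot 3^{2} + 8 \cdot 3}\right)^{2} = \left(- 40 \sqrt{3 - 18 + 24}\right)^{2} = \left(- 40 \sqrt{9}\right)^{2} = \left(\left(-40\right) 3\right)^{2} = \left(-120\right)^{2} = 14400$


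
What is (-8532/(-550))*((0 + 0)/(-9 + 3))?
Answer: 0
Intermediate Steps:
(-8532/(-550))*((0 + 0)/(-9 + 3)) = (-8532*(-1/550))*(0/(-6)) = 4266*(0*(-1/6))/275 = (4266/275)*0 = 0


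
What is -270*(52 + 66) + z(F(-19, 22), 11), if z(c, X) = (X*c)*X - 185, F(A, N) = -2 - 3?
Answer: -32650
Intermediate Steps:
F(A, N) = -5
z(c, X) = -185 + c*X² (z(c, X) = c*X² - 185 = -185 + c*X²)
-270*(52 + 66) + z(F(-19, 22), 11) = -270*(52 + 66) + (-185 - 5*11²) = -270*118 + (-185 - 5*121) = -31860 + (-185 - 605) = -31860 - 790 = -32650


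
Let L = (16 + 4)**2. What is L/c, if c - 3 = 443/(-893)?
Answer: 89300/559 ≈ 159.75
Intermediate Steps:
c = 2236/893 (c = 3 + 443/(-893) = 3 + 443*(-1/893) = 3 - 443/893 = 2236/893 ≈ 2.5039)
L = 400 (L = 20**2 = 400)
L/c = 400/(2236/893) = 400*(893/2236) = 89300/559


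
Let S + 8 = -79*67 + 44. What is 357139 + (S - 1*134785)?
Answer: 217097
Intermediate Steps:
S = -5257 (S = -8 + (-79*67 + 44) = -8 + (-5293 + 44) = -8 - 5249 = -5257)
357139 + (S - 1*134785) = 357139 + (-5257 - 1*134785) = 357139 + (-5257 - 134785) = 357139 - 140042 = 217097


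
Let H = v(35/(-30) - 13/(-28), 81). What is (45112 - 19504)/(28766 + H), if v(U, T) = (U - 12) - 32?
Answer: 2151072/2412589 ≈ 0.89160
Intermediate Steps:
v(U, T) = -44 + U (v(U, T) = (-12 + U) - 32 = -44 + U)
H = -3755/84 (H = -44 + (35/(-30) - 13/(-28)) = -44 + (35*(-1/30) - 13*(-1/28)) = -44 + (-7/6 + 13/28) = -44 - 59/84 = -3755/84 ≈ -44.702)
(45112 - 19504)/(28766 + H) = (45112 - 19504)/(28766 - 3755/84) = 25608/(2412589/84) = 25608*(84/2412589) = 2151072/2412589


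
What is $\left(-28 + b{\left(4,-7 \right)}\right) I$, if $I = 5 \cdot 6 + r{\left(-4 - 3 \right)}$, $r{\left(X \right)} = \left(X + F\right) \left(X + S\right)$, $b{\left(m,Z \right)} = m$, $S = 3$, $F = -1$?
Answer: $-1488$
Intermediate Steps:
$r{\left(X \right)} = \left(-1 + X\right) \left(3 + X\right)$ ($r{\left(X \right)} = \left(X - 1\right) \left(X + 3\right) = \left(-1 + X\right) \left(3 + X\right)$)
$I = 62$ ($I = 5 \cdot 6 + \left(-3 + \left(-4 - 3\right)^{2} + 2 \left(-4 - 3\right)\right) = 30 + \left(-3 + \left(-7\right)^{2} + 2 \left(-7\right)\right) = 30 - -32 = 30 + 32 = 62$)
$\left(-28 + b{\left(4,-7 \right)}\right) I = \left(-28 + 4\right) 62 = \left(-24\right) 62 = -1488$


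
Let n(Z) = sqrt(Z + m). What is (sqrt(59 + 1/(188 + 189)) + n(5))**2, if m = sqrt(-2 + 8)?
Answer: (2*sqrt(2096497) + 377*sqrt(5 + sqrt(6)))**2/142129 ≈ 108.38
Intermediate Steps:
m = sqrt(6) ≈ 2.4495
n(Z) = sqrt(Z + sqrt(6))
(sqrt(59 + 1/(188 + 189)) + n(5))**2 = (sqrt(59 + 1/(188 + 189)) + sqrt(5 + sqrt(6)))**2 = (sqrt(59 + 1/377) + sqrt(5 + sqrt(6)))**2 = (sqrt(22244/377) + sqrt(5 + sqrt(6)))**2 = (2*sqrt(2096497)/377 + sqrt(5 + sqrt(6)))**2 = (sqrt(5 + sqrt(6)) + 2*sqrt(2096497)/377)**2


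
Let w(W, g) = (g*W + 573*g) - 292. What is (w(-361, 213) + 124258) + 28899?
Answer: 198021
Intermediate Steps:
w(W, g) = -292 + 573*g + W*g (w(W, g) = (W*g + 573*g) - 292 = (573*g + W*g) - 292 = -292 + 573*g + W*g)
(w(-361, 213) + 124258) + 28899 = ((-292 + 573*213 - 361*213) + 124258) + 28899 = ((-292 + 122049 - 76893) + 124258) + 28899 = (44864 + 124258) + 28899 = 169122 + 28899 = 198021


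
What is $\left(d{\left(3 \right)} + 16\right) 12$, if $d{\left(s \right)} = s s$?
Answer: $300$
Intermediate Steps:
$d{\left(s \right)} = s^{2}$
$\left(d{\left(3 \right)} + 16\right) 12 = \left(3^{2} + 16\right) 12 = \left(9 + 16\right) 12 = 25 \cdot 12 = 300$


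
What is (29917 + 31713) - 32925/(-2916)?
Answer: 59915335/972 ≈ 61641.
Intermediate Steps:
(29917 + 31713) - 32925/(-2916) = 61630 - 32925*(-1/2916) = 61630 + 10975/972 = 59915335/972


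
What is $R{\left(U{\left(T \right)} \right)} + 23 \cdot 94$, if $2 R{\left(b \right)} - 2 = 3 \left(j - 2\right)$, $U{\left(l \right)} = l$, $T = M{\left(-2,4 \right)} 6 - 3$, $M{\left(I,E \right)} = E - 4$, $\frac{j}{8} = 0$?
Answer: $2160$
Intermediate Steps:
$j = 0$ ($j = 8 \cdot 0 = 0$)
$M{\left(I,E \right)} = -4 + E$ ($M{\left(I,E \right)} = E - 4 = -4 + E$)
$T = -3$ ($T = \left(-4 + 4\right) 6 - 3 = 0 \cdot 6 - 3 = 0 - 3 = -3$)
$R{\left(b \right)} = -2$ ($R{\left(b \right)} = 1 + \frac{3 \left(0 - 2\right)}{2} = 1 + \frac{3 \left(-2\right)}{2} = 1 + \frac{1}{2} \left(-6\right) = 1 - 3 = -2$)
$R{\left(U{\left(T \right)} \right)} + 23 \cdot 94 = -2 + 23 \cdot 94 = -2 + 2162 = 2160$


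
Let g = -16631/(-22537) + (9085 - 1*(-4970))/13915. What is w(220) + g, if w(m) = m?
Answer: 13908139200/62720471 ≈ 221.75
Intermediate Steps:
g = 109635580/62720471 (g = -16631*(-1/22537) + (9085 + 4970)*(1/13915) = 16631/22537 + 14055*(1/13915) = 16631/22537 + 2811/2783 = 109635580/62720471 ≈ 1.7480)
w(220) + g = 220 + 109635580/62720471 = 13908139200/62720471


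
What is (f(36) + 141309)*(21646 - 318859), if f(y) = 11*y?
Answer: -42116568165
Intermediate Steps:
(f(36) + 141309)*(21646 - 318859) = (11*36 + 141309)*(21646 - 318859) = (396 + 141309)*(-297213) = 141705*(-297213) = -42116568165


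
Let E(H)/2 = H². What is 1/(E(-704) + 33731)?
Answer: 1/1024963 ≈ 9.7564e-7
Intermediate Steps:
E(H) = 2*H²
1/(E(-704) + 33731) = 1/(2*(-704)² + 33731) = 1/(2*495616 + 33731) = 1/(991232 + 33731) = 1/1024963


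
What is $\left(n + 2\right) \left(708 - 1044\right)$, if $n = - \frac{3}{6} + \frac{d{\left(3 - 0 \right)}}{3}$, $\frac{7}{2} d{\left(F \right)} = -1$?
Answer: $-472$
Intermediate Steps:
$d{\left(F \right)} = - \frac{2}{7}$ ($d{\left(F \right)} = \frac{2}{7} \left(-1\right) = - \frac{2}{7}$)
$n = - \frac{25}{42}$ ($n = - \frac{3}{6} - \frac{2}{7 \cdot 3} = \left(-3\right) \frac{1}{6} - \frac{2}{21} = - \frac{1}{2} - \frac{2}{21} = - \frac{25}{42} \approx -0.59524$)
$\left(n + 2\right) \left(708 - 1044\right) = \left(- \frac{25}{42} + 2\right) \left(708 - 1044\right) = \frac{59}{42} \left(-336\right) = -472$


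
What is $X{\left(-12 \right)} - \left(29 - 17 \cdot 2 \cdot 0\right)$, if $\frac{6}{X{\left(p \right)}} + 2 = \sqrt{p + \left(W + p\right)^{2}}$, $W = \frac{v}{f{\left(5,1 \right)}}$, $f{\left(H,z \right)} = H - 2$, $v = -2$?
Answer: $- \frac{9398}{325} + \frac{9 \sqrt{334}}{325} \approx -28.411$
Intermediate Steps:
$f{\left(H,z \right)} = -2 + H$
$W = - \frac{2}{3}$ ($W = - \frac{2}{-2 + 5} = - \frac{2}{3} \approx -0.66667$)
$X{\left(p \right)} = \frac{6}{-2 + \sqrt{p + \left(- \frac{2}{3} + p\right)^{2}}}$
$X{\left(-12 \right)} - \left(29 - 17 \cdot 2 \cdot 0\right) = \frac{18}{-6 + \sqrt{\left(-2 + 3 \left(-12\right)\right)^{2} + 9 \left(-12\right)}} - \left(29 - 17 \cdot 2 \cdot 0\right) = \frac{18}{-6 + \sqrt{\left(-2 - 36\right)^{2} - 108}} + \left(-29 + 17 \cdot 0\right) = \frac{18}{-6 + \sqrt{\left(-38\right)^{2} - 108}} + \left(-29 + 0\right) = \frac{18}{-6 + \sqrt{1444 - 108}} - 29 = \frac{18}{-6 + \sqrt{1336}} - 29 = \frac{18}{-6 + 2 \sqrt{334}} - 29 = -29 + \frac{18}{-6 + 2 \sqrt{334}}$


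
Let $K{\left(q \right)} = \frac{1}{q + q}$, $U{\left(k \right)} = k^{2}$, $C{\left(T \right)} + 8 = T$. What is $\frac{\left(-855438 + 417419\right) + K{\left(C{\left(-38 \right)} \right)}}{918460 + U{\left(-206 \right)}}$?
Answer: $- \frac{40297749}{88402432} \approx -0.45584$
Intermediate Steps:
$C{\left(T \right)} = -8 + T$
$K{\left(q \right)} = \frac{1}{2 q}$
$\frac{\left(-855438 + 417419\right) + K{\left(C{\left(-38 \right)} \right)}}{918460 + U{\left(-206 \right)}} = \frac{\left(-855438 + 417419\right) + \frac{1}{2 \left(-8 - 38\right)}}{918460 + \left(-206\right)^{2}} = \frac{-438019 + \frac{1}{2 \left(-46\right)}}{918460 + 42436} = \frac{-438019 + \frac{1}{2} \left(- \frac{1}{46}\right)}{960896} = \left(-438019 - \frac{1}{92}\right) \frac{1}{960896} = \left(- \frac{40297749}{92}\right) \frac{1}{960896} = - \frac{40297749}{88402432}$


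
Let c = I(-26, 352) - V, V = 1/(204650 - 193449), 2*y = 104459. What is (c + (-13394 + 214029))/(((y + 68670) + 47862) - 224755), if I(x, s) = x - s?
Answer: -4486157312/1254366387 ≈ -3.5764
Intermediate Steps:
y = 104459/2 (y = (½)*104459 = 104459/2 ≈ 52230.)
V = 1/11201 ≈ 8.9278e-5
c = -4233979/11201 (c = (-26 - 1*352) - 1*1/11201 = (-26 - 352) - 1/11201 = -378 - 1/11201 = -4233979/11201 ≈ -378.00)
(c + (-13394 + 214029))/(((y + 68670) + 47862) - 224755) = (-4233979/11201 + (-13394 + 214029))/(((104459/2 + 68670) + 47862) - 224755) = (-4233979/11201 + 200635)/((241799/2 + 47862) - 224755) = 2243078656/(11201*(337523/2 - 224755)) = 2243078656/(11201*(-111987/2)) = (2243078656/11201)*(-2/111987) = -4486157312/1254366387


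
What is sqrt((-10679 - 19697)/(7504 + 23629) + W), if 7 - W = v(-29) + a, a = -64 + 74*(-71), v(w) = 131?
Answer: sqrt(5033409904658)/31133 ≈ 72.063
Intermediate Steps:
a = -5318 (a = -64 - 5254 = -5318)
W = 5194 (W = 7 - (131 - 5318) = 7 - 1*(-5187) = 7 + 5187 = 5194)
sqrt((-10679 - 19697)/(7504 + 23629) + W) = sqrt((-10679 - 19697)/(7504 + 23629) + 5194) = sqrt(-30376/31133 + 5194) = sqrt(161674426/31133) = sqrt(5033409904658)/31133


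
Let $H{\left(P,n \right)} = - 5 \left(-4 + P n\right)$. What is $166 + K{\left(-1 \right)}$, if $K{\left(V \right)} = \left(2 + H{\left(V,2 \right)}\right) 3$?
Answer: $262$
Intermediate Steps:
$H{\left(P,n \right)} = 20 - 5 P n$
$K{\left(V \right)} = 66 - 30 V$ ($K{\left(V \right)} = \left(2 - \left(-20 + 5 V 2\right)\right) 3 = \left(2 - \left(-20 + 10 V\right)\right) 3 = \left(22 - 10 V\right) 3 = 66 - 30 V$)
$166 + K{\left(-1 \right)} = 166 + \left(66 - -30\right) = 166 + \left(66 + 30\right) = 166 + 96 = 262$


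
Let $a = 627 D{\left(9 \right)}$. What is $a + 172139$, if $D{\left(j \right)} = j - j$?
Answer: $172139$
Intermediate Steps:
$D{\left(j \right)} = 0$
$a = 0$ ($a = 627 \cdot 0 = 0$)
$a + 172139 = 0 + 172139 = 172139$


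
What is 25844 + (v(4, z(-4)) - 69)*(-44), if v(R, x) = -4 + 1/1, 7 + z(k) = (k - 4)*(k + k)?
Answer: 29012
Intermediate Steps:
z(k) = -7 + 2*k*(-4 + k) (z(k) = -7 + (k - 4)*(k + k) = -7 + (-4 + k)*(2*k) = -7 + 2*k*(-4 + k))
v(R, x) = -3 (v(R, x) = -4 + 1 = -3)
25844 + (v(4, z(-4)) - 69)*(-44) = 25844 + (-3 - 69)*(-44) = 25844 - 72*(-44) = 25844 + 3168 = 29012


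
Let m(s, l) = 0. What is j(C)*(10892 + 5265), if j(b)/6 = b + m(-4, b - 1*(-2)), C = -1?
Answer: -96942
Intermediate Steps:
j(b) = 6*b (j(b) = 6*(b + 0) = 6*b)
j(C)*(10892 + 5265) = (6*(-1))*(10892 + 5265) = -6*16157 = -96942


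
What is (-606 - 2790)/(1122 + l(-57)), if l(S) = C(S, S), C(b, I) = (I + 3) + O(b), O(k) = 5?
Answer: -3396/1073 ≈ -3.1650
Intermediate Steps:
C(b, I) = 8 + I (C(b, I) = (I + 3) + 5 = (3 + I) + 5 = 8 + I)
l(S) = 8 + S
(-606 - 2790)/(1122 + l(-57)) = (-606 - 2790)/(1122 + (8 - 57)) = -3396/(1122 - 49) = -3396/1073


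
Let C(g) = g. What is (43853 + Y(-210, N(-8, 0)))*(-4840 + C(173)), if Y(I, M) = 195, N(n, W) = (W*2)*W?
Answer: -205572016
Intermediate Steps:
N(n, W) = 2*W² (N(n, W) = (2*W)*W = 2*W²)
(43853 + Y(-210, N(-8, 0)))*(-4840 + C(173)) = (43853 + 195)*(-4840 + 173) = 44048*(-4667) = -205572016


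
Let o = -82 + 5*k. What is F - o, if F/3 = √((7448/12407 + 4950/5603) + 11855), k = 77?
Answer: -303 + 3*√158717026415171289/3658759 ≈ 23.662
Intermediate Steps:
o = 303 (o = -82 + 5*77 = -82 + 385 = 303)
F = 3*√158717026415171289/3658759 (F = 3*√((7448/12407 + 4950/5603) + 11855) = 3*√((7448*(1/12407) + 4950*(1/5603)) + 11855) = 3*√((392/653 + 4950/5603) + 11855) = 3*√(5428726/3658759 + 11855) = 3*√(43380016671/3658759) = 3*(√158717026415171289/3658759) = 3*√158717026415171289/3658759 ≈ 326.66)
F - o = 3*√158717026415171289/3658759 - 1*303 = 3*√158717026415171289/3658759 - 303 = -303 + 3*√158717026415171289/3658759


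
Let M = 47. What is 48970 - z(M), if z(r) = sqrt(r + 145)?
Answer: 48970 - 8*sqrt(3) ≈ 48956.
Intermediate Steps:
z(r) = sqrt(145 + r)
48970 - z(M) = 48970 - sqrt(145 + 47) = 48970 - sqrt(192) = 48970 - 8*sqrt(3)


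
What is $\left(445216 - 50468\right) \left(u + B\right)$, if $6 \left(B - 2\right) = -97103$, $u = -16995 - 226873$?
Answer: $- \frac{307962454826}{3} \approx -1.0265 \cdot 10^{11}$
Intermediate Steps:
$u = -243868$ ($u = -16995 - 226873 = -243868$)
$B = - \frac{97091}{6}$ ($B = 2 + \frac{1}{6} \left(-97103\right) = 2 - \frac{97103}{6} = - \frac{97091}{6} \approx -16182.0$)
$\left(445216 - 50468\right) \left(u + B\right) = \left(445216 - 50468\right) \left(-243868 - \frac{97091}{6}\right) = 394748 \left(- \frac{1560299}{6}\right) = - \frac{307962454826}{3}$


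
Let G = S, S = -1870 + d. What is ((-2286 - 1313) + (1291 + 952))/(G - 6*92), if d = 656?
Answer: 678/883 ≈ 0.76784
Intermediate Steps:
S = -1214 (S = -1870 + 656 = -1214)
G = -1214
((-2286 - 1313) + (1291 + 952))/(G - 6*92) = ((-2286 - 1313) + (1291 + 952))/(-1214 - 6*92) = (-3599 + 2243)/(-1214 - 552) = -1356/(-1766) = -1356*(-1/1766) = 678/883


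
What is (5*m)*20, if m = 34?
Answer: 3400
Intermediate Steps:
(5*m)*20 = (5*34)*20 = 170*20 = 3400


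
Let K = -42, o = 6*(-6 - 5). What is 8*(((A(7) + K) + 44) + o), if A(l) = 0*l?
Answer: -512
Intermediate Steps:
o = -66 (o = 6*(-11) = -66)
A(l) = 0
8*(((A(7) + K) + 44) + o) = 8*(((0 - 42) + 44) - 66) = 8*((-42 + 44) - 66) = 8*(2 - 66) = 8*(-64) = -512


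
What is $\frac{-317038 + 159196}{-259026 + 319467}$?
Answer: $- \frac{52614}{20147} \approx -2.6115$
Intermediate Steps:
$\frac{-317038 + 159196}{-259026 + 319467} = - \frac{157842}{60441} = \left(-157842\right) \frac{1}{60441} = - \frac{52614}{20147}$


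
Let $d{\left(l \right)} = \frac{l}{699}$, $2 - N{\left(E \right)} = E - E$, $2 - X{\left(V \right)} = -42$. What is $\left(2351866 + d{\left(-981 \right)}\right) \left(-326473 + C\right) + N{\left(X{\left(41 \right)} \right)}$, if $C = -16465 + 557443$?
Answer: $\frac{117545404662221}{233} \approx 5.0449 \cdot 10^{11}$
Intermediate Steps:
$X{\left(V \right)} = 44$ ($X{\left(V \right)} = 2 - -42 = 2 + 42 = 44$)
$N{\left(E \right)} = 2$ ($N{\left(E \right)} = 2 - \left(E - E\right) = 2 - 0 = 2 + 0 = 2$)
$d{\left(l \right)} = \frac{l}{699}$ ($d{\left(l \right)} = l \frac{1}{699} = \frac{l}{699}$)
$C = 540978$
$\left(2351866 + d{\left(-981 \right)}\right) \left(-326473 + C\right) + N{\left(X{\left(41 \right)} \right)} = \left(2351866 + \frac{1}{699} \left(-981\right)\right) \left(-326473 + 540978\right) + 2 = \left(2351866 - \frac{327}{233}\right) 214505 + 2 = \frac{547984451}{233} \cdot 214505 + 2 = \frac{117545404661755}{233} + 2 = \frac{117545404662221}{233}$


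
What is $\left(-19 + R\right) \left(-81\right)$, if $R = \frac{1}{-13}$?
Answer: $\frac{20088}{13} \approx 1545.2$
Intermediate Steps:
$R = - \frac{1}{13} \approx -0.076923$
$\left(-19 + R\right) \left(-81\right) = \left(-19 - \frac{1}{13}\right) \left(-81\right) = \left(- \frac{248}{13}\right) \left(-81\right) = \frac{20088}{13}$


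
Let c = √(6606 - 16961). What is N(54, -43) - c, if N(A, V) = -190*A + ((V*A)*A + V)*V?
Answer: 5383273 - I*√10355 ≈ 5.3833e+6 - 101.76*I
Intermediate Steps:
c = I*√10355 (c = √(-10355) = I*√10355 ≈ 101.76*I)
N(A, V) = -190*A + V*(V + V*A²) (N(A, V) = -190*A + ((A*V)*A + V)*V = -190*A + (V*A² + V)*V = -190*A + (V + V*A²)*V = -190*A + V*(V + V*A²))
N(54, -43) - c = ((-43)² - 190*54 + 54²*(-43)²) - I*√10355 = (1849 - 10260 + 2916*1849) - I*√10355 = (1849 - 10260 + 5391684) - I*√10355 = 5383273 - I*√10355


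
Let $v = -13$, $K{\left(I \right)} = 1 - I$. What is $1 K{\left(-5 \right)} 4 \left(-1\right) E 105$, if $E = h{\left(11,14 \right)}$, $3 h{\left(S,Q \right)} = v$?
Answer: $10920$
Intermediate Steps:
$h{\left(S,Q \right)} = - \frac{13}{3}$ ($h{\left(S,Q \right)} = \frac{1}{3} \left(-13\right) = - \frac{13}{3}$)
$E = - \frac{13}{3} \approx -4.3333$
$1 K{\left(-5 \right)} 4 \left(-1\right) E 105 = 1 \left(1 - -5\right) 4 \left(-1\right) \left(- \frac{13}{3}\right) 105 = 1 \left(1 + 5\right) \left(-4\right) \left(- \frac{13}{3}\right) 105 = 1 \cdot 6 \left(-4\right) \left(- \frac{13}{3}\right) 105 = 6 \left(-4\right) \left(- \frac{13}{3}\right) 105 = \left(-24\right) \left(- \frac{13}{3}\right) 105 = 104 \cdot 105 = 10920$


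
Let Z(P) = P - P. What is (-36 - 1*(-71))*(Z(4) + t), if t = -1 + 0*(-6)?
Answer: -35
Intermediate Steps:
t = -1 (t = -1 + 0 = -1)
Z(P) = 0
(-36 - 1*(-71))*(Z(4) + t) = (-36 - 1*(-71))*(0 - 1) = (-36 + 71)*(-1) = 35*(-1) = -35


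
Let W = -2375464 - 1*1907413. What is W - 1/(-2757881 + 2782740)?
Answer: -106468039344/24859 ≈ -4.2829e+6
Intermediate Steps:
W = -4282877 (W = -2375464 - 1907413 = -4282877)
W - 1/(-2757881 + 2782740) = -4282877 - 1/(-2757881 + 2782740) = -4282877 - 1/24859 = -106468039344/24859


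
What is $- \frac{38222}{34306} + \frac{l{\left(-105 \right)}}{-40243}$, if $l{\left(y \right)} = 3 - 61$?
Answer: $- \frac{768089099}{690288179} \approx -1.1127$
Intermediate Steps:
$l{\left(y \right)} = -58$
$- \frac{38222}{34306} + \frac{l{\left(-105 \right)}}{-40243} = - \frac{38222}{34306} - \frac{58}{-40243} = \left(-38222\right) \frac{1}{34306} - - \frac{58}{40243} = - \frac{19111}{17153} + \frac{58}{40243} = - \frac{768089099}{690288179}$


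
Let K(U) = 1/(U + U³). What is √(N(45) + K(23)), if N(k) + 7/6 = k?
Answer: √14655317790/18285 ≈ 6.6207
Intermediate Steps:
N(k) = -7/6 + k
√(N(45) + K(23)) = √((-7/6 + 45) + 1/(23 + 23³)) = √(263/6 + 1/(23 + 12167)) = √(263/6 + 1/12190) = √(801494/18285) = √14655317790/18285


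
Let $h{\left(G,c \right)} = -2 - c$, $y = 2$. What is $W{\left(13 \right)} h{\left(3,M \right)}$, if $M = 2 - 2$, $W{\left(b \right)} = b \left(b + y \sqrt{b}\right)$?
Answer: $-338 - 52 \sqrt{13} \approx -525.49$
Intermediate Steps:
$W{\left(b \right)} = b \left(b + 2 \sqrt{b}\right)$
$M = 0$
$W{\left(13 \right)} h{\left(3,M \right)} = \left(13^{2} + 2 \cdot 13^{\frac{3}{2}}\right) \left(-2 - 0\right) = \left(169 + 2 \cdot 13 \sqrt{13}\right) \left(-2 + 0\right) = \left(169 + 26 \sqrt{13}\right) \left(-2\right) = -338 - 52 \sqrt{13}$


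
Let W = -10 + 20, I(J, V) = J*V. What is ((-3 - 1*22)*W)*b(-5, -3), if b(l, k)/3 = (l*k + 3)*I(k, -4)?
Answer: -162000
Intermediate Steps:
W = 10
b(l, k) = -12*k*(3 + k*l) (b(l, k) = 3*((l*k + 3)*(k*(-4))) = 3*((k*l + 3)*(-4*k)) = 3*((3 + k*l)*(-4*k)) = 3*(-4*k*(3 + k*l)) = -12*k*(3 + k*l))
((-3 - 1*22)*W)*b(-5, -3) = ((-3 - 1*22)*10)*(-12*(-3)*(3 - 3*(-5))) = ((-3 - 22)*10)*(-12*(-3)*(3 + 15)) = (-25*10)*(-12*(-3)*18) = -250*648 = -162000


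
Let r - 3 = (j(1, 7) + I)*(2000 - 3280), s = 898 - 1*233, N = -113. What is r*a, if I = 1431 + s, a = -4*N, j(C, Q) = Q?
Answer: -1216710324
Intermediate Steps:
s = 665 (s = 898 - 233 = 665)
a = 452 (a = -4*(-113) = 452)
I = 2096 (I = 1431 + 665 = 2096)
r = -2691837 (r = 3 + (7 + 2096)*(2000 - 3280) = 3 + 2103*(-1280) = 3 - 2691840 = -2691837)
r*a = -2691837*452 = -1216710324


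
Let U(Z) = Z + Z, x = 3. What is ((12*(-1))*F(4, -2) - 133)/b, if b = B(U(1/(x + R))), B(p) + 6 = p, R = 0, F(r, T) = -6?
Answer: 183/16 ≈ 11.438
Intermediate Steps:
U(Z) = 2*Z
B(p) = -6 + p
b = -16/3 (b = -6 + 2/(3 + 0) = -6 + 2/3 = -6 + 2*(⅓) = -6 + ⅔ = -16/3 ≈ -5.3333)
((12*(-1))*F(4, -2) - 133)/b = ((12*(-1))*(-6) - 133)/(-16/3) = (-12*(-6) - 133)*(-3/16) = (72 - 133)*(-3/16) = -61*(-3/16) = 183/16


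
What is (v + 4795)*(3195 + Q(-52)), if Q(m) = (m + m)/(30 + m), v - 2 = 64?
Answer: 171092617/11 ≈ 1.5554e+7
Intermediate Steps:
v = 66 (v = 2 + 64 = 66)
Q(m) = 2*m/(30 + m) (Q(m) = (2*m)/(30 + m) = 2*m/(30 + m))
(v + 4795)*(3195 + Q(-52)) = (66 + 4795)*(3195 + 2*(-52)/(30 - 52)) = 4861*(3195 + 2*(-52)/(-22)) = 4861*(3195 + 2*(-52)*(-1/22)) = 4861*(3195 + 52/11) = 4861*(35197/11) = 171092617/11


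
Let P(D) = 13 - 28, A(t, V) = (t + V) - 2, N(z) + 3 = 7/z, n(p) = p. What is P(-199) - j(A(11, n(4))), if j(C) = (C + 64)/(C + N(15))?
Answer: -3510/157 ≈ -22.357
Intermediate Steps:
N(z) = -3 + 7/z
A(t, V) = -2 + V + t (A(t, V) = (V + t) - 2 = -2 + V + t)
j(C) = (64 + C)/(-38/15 + C) (j(C) = (C + 64)/(C + (-3 + 7/15)) = (64 + C)/(C + (-3 + 7*(1/15))) = (64 + C)/(C + (-3 + 7/15)) = (64 + C)/(C - 38/15) = (64 + C)/(-38/15 + C))
P(D) = -15
P(-199) - j(A(11, n(4))) = -15 - 15*(64 + (-2 + 4 + 11))/(-38 + 15*(-2 + 4 + 11)) = -15 - 15*(64 + 13)/(-38 + 15*13) = -15 - 15*77/(-38 + 195) = -15 - 15*77/157 = -15 - 1*1155/157 = -15 - 1155/157 = -3510/157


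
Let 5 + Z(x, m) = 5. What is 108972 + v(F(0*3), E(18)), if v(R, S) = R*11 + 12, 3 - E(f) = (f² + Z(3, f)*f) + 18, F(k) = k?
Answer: 108984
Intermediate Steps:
Z(x, m) = 0 (Z(x, m) = -5 + 5 = 0)
E(f) = -15 - f² (E(f) = 3 - ((f² + 0*f) + 18) = 3 - ((f² + 0) + 18) = 3 - (f² + 18) = 3 - (18 + f²) = 3 + (-18 - f²) = -15 - f²)
v(R, S) = 12 + 11*R (v(R, S) = 11*R + 12 = 12 + 11*R)
108972 + v(F(0*3), E(18)) = 108972 + (12 + 11*(0*3)) = 108972 + (12 + 11*0) = 108972 + (12 + 0) = 108972 + 12 = 108984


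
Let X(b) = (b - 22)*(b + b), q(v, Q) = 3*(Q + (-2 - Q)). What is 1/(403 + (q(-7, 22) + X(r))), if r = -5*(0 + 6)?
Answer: 1/3517 ≈ 0.00028433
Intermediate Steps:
q(v, Q) = -6 (q(v, Q) = 3*(-2) = -6)
r = -30 (r = -5*6 = -30)
X(b) = 2*b*(-22 + b) (X(b) = (-22 + b)*(2*b) = 2*b*(-22 + b))
1/(403 + (q(-7, 22) + X(r))) = 1/(403 + (-6 + 2*(-30)*(-22 - 30))) = 1/(403 + (-6 + 2*(-30)*(-52))) = 1/(403 + (-6 + 3120)) = 1/(403 + 3114) = 1/3517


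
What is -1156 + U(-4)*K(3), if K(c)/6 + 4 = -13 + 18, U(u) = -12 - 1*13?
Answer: -1306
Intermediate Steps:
U(u) = -25 (U(u) = -12 - 13 = -25)
K(c) = 6 (K(c) = -24 + 6*(-13 + 18) = -24 + 6*5 = -24 + 30 = 6)
-1156 + U(-4)*K(3) = -1156 - 25*6 = -1156 - 150 = -1306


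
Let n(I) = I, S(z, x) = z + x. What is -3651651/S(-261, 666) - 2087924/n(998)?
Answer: -249442051/22455 ≈ -11109.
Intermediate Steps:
S(z, x) = x + z
-3651651/S(-261, 666) - 2087924/n(998) = -3651651/(666 - 261) - 2087924/998 = -3651651/405 - 2087924*1/998 = -3651651*1/405 - 1043962/499 = -405739/45 - 1043962/499 = -249442051/22455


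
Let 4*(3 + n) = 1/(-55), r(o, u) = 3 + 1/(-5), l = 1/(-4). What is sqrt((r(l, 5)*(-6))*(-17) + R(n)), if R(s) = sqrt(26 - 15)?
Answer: sqrt(7140 + 25*sqrt(11))/5 ≈ 16.998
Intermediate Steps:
l = -1/4 ≈ -0.25000
r(o, u) = 14/5 (r(o, u) = 3 - 1/5 = 14/5)
n = -661/220 (n = -3 + (1/4)/(-55) = -3 + (1/4)*(-1/55) = -3 - 1/220 = -661/220 ≈ -3.0045)
R(s) = sqrt(11)
sqrt((r(l, 5)*(-6))*(-17) + R(n)) = sqrt(((14/5)*(-6))*(-17) + sqrt(11)) = sqrt(-84/5*(-17) + sqrt(11)) = sqrt(1428/5 + sqrt(11))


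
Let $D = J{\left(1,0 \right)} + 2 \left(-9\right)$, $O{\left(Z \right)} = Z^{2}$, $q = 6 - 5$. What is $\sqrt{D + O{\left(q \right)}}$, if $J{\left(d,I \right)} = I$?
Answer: $i \sqrt{17} \approx 4.1231 i$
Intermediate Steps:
$q = 1$
$D = -18$ ($D = 0 + 2 \left(-9\right) = 0 - 18 = -18$)
$\sqrt{D + O{\left(q \right)}} = \sqrt{-18 + 1^{2}} = \sqrt{-18 + 1} = \sqrt{-17} = i \sqrt{17}$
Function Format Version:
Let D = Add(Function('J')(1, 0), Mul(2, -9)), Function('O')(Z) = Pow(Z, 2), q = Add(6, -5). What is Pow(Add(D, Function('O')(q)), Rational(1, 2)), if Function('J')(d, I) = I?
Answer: Mul(I, Pow(17, Rational(1, 2))) ≈ Mul(4.1231, I)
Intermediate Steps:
q = 1
D = -18 (D = Add(0, Mul(2, -9)) = Add(0, -18) = -18)
Pow(Add(D, Function('O')(q)), Rational(1, 2)) = Pow(Add(-18, Pow(1, 2)), Rational(1, 2)) = Pow(Add(-18, 1), Rational(1, 2)) = Pow(-17, Rational(1, 2)) = Mul(I, Pow(17, Rational(1, 2)))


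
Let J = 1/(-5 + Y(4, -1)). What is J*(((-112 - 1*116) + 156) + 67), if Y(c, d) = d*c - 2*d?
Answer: 5/7 ≈ 0.71429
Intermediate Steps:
Y(c, d) = -2*d + c*d (Y(c, d) = c*d - 2*d = -2*d + c*d)
J = -⅐ (J = 1/(-5 - (-2 + 4)) = 1/(-5 - 1*2) = 1/(-5 - 2) = 1/(-7) = -⅐ ≈ -0.14286)
J*(((-112 - 1*116) + 156) + 67) = -(((-112 - 1*116) + 156) + 67)/7 = -(((-112 - 116) + 156) + 67)/7 = -((-228 + 156) + 67)/7 = -(-72 + 67)/7 = -⅐*(-5) = 5/7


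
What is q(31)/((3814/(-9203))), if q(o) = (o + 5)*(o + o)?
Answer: -10270548/1907 ≈ -5385.7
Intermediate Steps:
q(o) = 2*o*(5 + o) (q(o) = (5 + o)*(2*o) = 2*o*(5 + o))
q(31)/((3814/(-9203))) = (2*31*(5 + 31))/((3814/(-9203))) = (2*31*36)/((3814*(-1/9203))) = 2232/(-3814/9203) = 2232*(-9203/3814) = -10270548/1907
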